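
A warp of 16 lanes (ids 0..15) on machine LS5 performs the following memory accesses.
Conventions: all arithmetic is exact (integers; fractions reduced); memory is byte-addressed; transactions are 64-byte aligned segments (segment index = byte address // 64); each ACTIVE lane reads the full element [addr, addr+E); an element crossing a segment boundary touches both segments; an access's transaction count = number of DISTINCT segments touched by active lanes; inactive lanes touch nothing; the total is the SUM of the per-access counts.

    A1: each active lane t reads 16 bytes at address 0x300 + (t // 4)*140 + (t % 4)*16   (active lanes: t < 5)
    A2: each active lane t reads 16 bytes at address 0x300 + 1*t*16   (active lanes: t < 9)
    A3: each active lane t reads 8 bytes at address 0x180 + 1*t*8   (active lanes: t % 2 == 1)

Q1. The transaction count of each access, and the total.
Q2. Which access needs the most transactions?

A1: 2 transactions
A2: 3 transactions
A3: 2 transactions

Answer: 2,3,2; total 7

Answer: A2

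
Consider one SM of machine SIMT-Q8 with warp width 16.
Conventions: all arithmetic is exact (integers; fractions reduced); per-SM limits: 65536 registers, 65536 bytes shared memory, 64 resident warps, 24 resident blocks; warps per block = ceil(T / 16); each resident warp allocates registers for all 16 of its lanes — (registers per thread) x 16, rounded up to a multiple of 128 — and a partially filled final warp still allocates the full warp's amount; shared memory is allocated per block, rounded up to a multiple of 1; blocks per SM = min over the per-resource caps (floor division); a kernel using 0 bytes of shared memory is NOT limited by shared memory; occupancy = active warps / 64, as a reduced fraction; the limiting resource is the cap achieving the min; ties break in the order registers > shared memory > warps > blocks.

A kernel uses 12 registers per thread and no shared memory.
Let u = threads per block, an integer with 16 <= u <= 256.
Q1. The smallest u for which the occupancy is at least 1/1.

Answer: u = 49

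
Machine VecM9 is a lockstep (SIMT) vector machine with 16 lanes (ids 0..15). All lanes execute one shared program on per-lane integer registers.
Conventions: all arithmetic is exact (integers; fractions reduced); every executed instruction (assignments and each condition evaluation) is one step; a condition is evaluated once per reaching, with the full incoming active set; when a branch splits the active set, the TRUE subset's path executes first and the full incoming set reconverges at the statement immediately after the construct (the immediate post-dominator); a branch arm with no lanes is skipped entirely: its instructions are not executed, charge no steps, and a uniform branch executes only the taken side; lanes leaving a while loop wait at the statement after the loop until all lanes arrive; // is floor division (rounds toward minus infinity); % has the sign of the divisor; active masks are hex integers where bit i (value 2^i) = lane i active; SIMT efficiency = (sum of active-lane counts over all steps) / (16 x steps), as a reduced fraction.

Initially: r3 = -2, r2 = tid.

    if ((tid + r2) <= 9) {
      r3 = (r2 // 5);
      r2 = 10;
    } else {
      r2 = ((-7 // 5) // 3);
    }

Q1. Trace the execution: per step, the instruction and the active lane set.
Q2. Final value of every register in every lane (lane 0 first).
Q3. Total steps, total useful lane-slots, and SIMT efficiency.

step 0: eval ((tid + r2) <= 9)       0xffff
step 1: r3 <- (r2 // 5)              0x001f
step 2: r2 <- 10                     0x001f
step 3: r2 <- ((-7 // 5) // 3)       0xffe0

Answer: 4 steps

r3: 0,0,0,0,0,-2,-2,-2,-2,-2,-2,-2,-2,-2,-2,-2
r2: 10,10,10,10,10,-1,-1,-1,-1,-1,-1,-1,-1,-1,-1,-1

steps = 4; useful = 37; efficiency = 37/64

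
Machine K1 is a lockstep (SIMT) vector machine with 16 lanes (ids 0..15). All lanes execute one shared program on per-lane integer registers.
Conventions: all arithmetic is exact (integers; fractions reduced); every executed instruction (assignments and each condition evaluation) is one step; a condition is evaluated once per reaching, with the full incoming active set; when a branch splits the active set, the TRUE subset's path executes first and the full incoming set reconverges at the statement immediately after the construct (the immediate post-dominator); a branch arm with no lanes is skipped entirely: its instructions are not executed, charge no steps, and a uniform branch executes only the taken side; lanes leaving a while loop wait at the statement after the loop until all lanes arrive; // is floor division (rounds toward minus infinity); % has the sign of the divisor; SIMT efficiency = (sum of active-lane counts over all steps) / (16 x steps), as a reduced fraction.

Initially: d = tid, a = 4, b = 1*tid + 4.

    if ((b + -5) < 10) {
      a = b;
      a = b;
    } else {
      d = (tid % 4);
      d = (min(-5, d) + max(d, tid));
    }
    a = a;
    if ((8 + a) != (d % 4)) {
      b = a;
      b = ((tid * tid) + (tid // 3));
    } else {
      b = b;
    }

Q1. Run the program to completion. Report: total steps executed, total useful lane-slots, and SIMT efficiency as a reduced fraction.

Answer: 9 steps, 112 useful, 7/9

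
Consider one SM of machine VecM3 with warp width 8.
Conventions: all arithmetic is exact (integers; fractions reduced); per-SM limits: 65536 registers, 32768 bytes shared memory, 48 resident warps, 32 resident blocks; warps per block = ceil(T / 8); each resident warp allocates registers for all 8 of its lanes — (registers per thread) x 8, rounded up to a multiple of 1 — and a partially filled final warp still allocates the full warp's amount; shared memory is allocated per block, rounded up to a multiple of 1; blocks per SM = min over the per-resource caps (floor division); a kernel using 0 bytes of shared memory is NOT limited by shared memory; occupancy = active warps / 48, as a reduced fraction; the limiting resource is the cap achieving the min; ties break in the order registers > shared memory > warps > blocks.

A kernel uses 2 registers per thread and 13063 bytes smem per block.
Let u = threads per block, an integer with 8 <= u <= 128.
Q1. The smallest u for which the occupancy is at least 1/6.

Answer: u = 25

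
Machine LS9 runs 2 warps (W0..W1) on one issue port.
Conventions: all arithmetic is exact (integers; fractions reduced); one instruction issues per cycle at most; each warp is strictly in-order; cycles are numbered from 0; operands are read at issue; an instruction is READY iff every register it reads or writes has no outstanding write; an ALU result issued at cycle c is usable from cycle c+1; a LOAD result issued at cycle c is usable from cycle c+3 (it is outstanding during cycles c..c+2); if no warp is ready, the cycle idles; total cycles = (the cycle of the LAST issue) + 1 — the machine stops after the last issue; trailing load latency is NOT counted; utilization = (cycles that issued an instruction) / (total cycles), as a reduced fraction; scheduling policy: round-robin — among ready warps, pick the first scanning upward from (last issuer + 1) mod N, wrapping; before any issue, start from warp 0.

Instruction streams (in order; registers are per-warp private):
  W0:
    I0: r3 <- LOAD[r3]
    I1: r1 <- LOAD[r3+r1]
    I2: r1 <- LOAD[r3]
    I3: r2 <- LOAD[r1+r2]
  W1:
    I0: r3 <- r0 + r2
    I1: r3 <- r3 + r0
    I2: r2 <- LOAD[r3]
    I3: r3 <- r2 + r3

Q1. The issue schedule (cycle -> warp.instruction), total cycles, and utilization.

cycle 0: W0.I0
cycle 1: W1.I0
cycle 2: W1.I1
cycle 3: W0.I1
cycle 4: W1.I2
cycle 5: idle
cycle 6: W0.I2
cycle 7: W1.I3
cycle 8: idle
cycle 9: W0.I3

Answer: 10 cycles, utilization 4/5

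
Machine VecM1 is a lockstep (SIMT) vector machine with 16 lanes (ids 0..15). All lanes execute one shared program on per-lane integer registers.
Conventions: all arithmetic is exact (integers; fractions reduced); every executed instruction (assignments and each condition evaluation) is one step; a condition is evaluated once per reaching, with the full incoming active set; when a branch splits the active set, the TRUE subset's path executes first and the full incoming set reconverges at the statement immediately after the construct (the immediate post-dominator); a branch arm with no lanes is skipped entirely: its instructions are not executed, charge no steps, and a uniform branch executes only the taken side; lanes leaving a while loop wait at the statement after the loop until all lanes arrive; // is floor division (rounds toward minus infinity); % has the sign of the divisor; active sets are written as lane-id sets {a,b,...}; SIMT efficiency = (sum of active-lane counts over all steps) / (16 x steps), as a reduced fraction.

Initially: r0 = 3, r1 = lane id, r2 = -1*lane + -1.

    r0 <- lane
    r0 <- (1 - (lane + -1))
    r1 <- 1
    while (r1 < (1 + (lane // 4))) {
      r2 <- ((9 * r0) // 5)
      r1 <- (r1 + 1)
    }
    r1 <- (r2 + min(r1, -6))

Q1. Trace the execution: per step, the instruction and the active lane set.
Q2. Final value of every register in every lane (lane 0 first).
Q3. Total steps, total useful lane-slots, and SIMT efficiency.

step 0: r0 <- lane                   {0,1,2,3,4,5,6,7,8,9,10,11,12,13,14,15}
step 1: r0 <- (1 - (lane + -1))      {0,1,2,3,4,5,6,7,8,9,10,11,12,13,14,15}
step 2: r1 <- 1                      {0,1,2,3,4,5,6,7,8,9,10,11,12,13,14,15}
step 3: eval (r1 < (1 + (lane // 4))) {0,1,2,3,4,5,6,7,8,9,10,11,12,13,14,15}
step 4: r2 <- ((9 * r0) // 5)        {4,5,6,7,8,9,10,11,12,13,14,15}
step 5: r1 <- (r1 + 1)               {4,5,6,7,8,9,10,11,12,13,14,15}
step 6: eval (r1 < (1 + (lane // 4))) {4,5,6,7,8,9,10,11,12,13,14,15}
step 7: r2 <- ((9 * r0) // 5)        {8,9,10,11,12,13,14,15}
step 8: r1 <- (r1 + 1)               {8,9,10,11,12,13,14,15}
step 9: eval (r1 < (1 + (lane // 4))) {8,9,10,11,12,13,14,15}
step 10: r2 <- ((9 * r0) // 5)        {12,13,14,15}
step 11: r1 <- (r1 + 1)               {12,13,14,15}
step 12: eval (r1 < (1 + (lane // 4))) {12,13,14,15}
step 13: r1 <- (r2 + min(r1, -6))     {0,1,2,3,4,5,6,7,8,9,10,11,12,13,14,15}

Answer: 14 steps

r0: 2,1,0,-1,-2,-3,-4,-5,-6,-7,-8,-9,-10,-11,-12,-13
r1: -7,-8,-9,-10,-10,-12,-14,-15,-17,-19,-21,-23,-24,-26,-28,-30
r2: -1,-2,-3,-4,-4,-6,-8,-9,-11,-13,-15,-17,-18,-20,-22,-24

steps = 14; useful = 152; efficiency = 152/224 = 19/28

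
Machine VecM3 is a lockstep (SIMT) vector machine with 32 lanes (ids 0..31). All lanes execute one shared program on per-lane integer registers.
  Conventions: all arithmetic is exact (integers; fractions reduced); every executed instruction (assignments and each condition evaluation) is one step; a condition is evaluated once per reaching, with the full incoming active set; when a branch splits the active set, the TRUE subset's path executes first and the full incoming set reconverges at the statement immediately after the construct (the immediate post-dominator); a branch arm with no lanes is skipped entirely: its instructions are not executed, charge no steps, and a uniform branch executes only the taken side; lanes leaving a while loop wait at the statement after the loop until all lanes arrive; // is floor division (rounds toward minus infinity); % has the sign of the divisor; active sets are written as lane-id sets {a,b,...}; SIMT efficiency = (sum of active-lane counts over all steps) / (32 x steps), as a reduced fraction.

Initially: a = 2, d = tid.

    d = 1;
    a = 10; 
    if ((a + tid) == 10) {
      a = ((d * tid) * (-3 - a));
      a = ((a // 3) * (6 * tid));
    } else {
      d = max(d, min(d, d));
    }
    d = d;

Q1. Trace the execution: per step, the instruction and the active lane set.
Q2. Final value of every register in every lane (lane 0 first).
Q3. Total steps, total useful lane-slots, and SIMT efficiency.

step 0: d <- 1                       {0,1,2,3,4,5,6,7,8,9,10,11,12,13,14,15,16,17,18,19,20,21,22,23,24,25,26,27,28,29,30,31}
step 1: a <- 10                      {0,1,2,3,4,5,6,7,8,9,10,11,12,13,14,15,16,17,18,19,20,21,22,23,24,25,26,27,28,29,30,31}
step 2: eval ((a + tid) == 10)       {0,1,2,3,4,5,6,7,8,9,10,11,12,13,14,15,16,17,18,19,20,21,22,23,24,25,26,27,28,29,30,31}
step 3: a <- ((d * tid) * (-3 - a))  {0}
step 4: a <- ((a // 3) * (6 * tid))  {0}
step 5: d <- max(d, min(d, d))       {1,2,3,4,5,6,7,8,9,10,11,12,13,14,15,16,17,18,19,20,21,22,23,24,25,26,27,28,29,30,31}
step 6: d <- d                       {0,1,2,3,4,5,6,7,8,9,10,11,12,13,14,15,16,17,18,19,20,21,22,23,24,25,26,27,28,29,30,31}

Answer: 7 steps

a: 0,10,10,10,10,10,10,10,10,10,10,10,10,10,10,10,10,10,10,10,10,10,10,10,10,10,10,10,10,10,10,10
d: 1,1,1,1,1,1,1,1,1,1,1,1,1,1,1,1,1,1,1,1,1,1,1,1,1,1,1,1,1,1,1,1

steps = 7; useful = 161; efficiency = 161/224 = 23/32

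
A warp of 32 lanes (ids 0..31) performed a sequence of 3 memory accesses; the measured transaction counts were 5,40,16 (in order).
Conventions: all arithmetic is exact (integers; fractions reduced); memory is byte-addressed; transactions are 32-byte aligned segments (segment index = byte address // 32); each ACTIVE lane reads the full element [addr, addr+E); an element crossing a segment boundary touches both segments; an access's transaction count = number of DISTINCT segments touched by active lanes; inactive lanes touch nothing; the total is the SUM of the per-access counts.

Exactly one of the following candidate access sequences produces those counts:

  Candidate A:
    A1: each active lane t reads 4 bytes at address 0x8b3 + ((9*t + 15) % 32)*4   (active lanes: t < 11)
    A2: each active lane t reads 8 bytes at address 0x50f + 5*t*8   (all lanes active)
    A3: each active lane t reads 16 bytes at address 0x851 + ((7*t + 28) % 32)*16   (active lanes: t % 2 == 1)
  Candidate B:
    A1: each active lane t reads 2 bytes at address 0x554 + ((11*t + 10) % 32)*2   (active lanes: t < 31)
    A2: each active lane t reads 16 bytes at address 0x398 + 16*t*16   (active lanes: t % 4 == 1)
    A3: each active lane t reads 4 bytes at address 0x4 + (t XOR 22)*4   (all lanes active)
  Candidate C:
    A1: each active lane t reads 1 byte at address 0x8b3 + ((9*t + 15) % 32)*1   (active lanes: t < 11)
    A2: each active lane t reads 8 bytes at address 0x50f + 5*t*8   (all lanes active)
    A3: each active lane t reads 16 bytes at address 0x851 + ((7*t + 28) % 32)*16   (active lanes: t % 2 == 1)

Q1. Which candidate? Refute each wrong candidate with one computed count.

B: A1 gives 3 transactions, not 5
C: A1 gives 2 transactions, not 5
A: all counts match (5,40,16)

Answer: A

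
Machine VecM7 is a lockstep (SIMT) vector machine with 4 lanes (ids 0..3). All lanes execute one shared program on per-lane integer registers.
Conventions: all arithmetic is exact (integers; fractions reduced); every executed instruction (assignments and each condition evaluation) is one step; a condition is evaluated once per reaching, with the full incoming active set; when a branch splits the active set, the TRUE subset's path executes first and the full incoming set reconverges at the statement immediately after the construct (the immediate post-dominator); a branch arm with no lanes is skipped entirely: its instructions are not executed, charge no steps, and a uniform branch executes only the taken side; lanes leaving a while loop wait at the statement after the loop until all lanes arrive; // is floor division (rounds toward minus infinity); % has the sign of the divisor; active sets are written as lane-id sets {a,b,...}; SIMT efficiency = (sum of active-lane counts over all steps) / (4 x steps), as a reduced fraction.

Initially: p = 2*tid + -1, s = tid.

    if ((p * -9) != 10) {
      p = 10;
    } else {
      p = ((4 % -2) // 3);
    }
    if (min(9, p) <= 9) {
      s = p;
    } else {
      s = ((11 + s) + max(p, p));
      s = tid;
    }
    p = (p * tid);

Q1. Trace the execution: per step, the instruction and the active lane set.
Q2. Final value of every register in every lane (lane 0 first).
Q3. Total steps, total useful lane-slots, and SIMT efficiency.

step 0: eval ((p * -9) != 10)        {0,1,2,3}
step 1: p <- 10                      {0,1,2,3}
step 2: eval (min(9, p) <= 9)        {0,1,2,3}
step 3: s <- p                       {0,1,2,3}
step 4: p <- (p * tid)               {0,1,2,3}

Answer: 5 steps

p: 0,10,20,30
s: 10,10,10,10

steps = 5; useful = 20; efficiency = 20/20 = 1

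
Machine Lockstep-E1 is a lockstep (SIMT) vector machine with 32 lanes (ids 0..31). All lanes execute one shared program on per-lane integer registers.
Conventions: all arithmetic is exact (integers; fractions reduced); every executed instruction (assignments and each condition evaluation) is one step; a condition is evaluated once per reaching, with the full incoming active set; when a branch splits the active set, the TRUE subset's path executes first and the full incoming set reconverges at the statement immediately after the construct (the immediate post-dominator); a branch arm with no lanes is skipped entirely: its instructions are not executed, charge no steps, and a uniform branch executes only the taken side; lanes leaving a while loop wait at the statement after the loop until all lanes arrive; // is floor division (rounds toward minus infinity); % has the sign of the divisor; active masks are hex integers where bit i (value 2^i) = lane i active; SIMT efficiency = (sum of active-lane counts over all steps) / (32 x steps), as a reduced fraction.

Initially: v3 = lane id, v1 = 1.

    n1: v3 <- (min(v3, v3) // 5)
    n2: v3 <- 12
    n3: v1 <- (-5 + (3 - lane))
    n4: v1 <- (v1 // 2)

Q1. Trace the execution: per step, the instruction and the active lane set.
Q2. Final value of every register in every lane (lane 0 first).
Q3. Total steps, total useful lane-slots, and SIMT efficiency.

step 0: v3 <- (min(v3, v3) // 5)     0xffffffff
step 1: v3 <- 12                     0xffffffff
step 2: v1 <- (-5 + (3 - lane))      0xffffffff
step 3: v1 <- (v1 // 2)              0xffffffff

Answer: 4 steps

v3: 12,12,12,12,12,12,12,12,12,12,12,12,12,12,12,12,12,12,12,12,12,12,12,12,12,12,12,12,12,12,12,12
v1: -1,-2,-2,-3,-3,-4,-4,-5,-5,-6,-6,-7,-7,-8,-8,-9,-9,-10,-10,-11,-11,-12,-12,-13,-13,-14,-14,-15,-15,-16,-16,-17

steps = 4; useful = 128; efficiency = 128/128 = 1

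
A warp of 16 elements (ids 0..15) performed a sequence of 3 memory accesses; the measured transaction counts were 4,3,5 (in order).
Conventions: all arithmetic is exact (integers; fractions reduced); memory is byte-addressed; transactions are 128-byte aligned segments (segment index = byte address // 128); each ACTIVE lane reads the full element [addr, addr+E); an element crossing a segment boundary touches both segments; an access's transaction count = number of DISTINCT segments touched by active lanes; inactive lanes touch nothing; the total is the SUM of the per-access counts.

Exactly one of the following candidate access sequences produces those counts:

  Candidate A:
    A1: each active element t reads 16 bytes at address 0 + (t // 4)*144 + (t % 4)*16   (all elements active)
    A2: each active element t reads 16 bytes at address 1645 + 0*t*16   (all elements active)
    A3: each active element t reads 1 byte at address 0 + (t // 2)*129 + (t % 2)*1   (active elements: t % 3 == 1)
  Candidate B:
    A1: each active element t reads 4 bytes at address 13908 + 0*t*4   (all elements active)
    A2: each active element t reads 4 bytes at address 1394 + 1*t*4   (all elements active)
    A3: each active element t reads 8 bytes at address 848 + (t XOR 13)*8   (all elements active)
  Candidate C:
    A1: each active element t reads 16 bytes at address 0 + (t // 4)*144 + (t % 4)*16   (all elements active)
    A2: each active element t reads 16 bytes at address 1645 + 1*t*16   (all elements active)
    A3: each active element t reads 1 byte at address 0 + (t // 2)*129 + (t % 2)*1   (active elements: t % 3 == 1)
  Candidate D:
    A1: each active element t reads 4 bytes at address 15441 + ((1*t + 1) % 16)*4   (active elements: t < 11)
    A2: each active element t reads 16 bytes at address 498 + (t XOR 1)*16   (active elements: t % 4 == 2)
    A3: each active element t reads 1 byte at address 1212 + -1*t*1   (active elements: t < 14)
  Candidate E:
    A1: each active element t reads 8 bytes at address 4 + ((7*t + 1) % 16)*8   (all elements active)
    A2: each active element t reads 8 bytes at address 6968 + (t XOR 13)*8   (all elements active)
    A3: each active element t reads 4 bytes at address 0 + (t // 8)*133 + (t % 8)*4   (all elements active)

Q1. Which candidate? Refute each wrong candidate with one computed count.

A: A2 gives 1 transaction, not 3
B: A1 gives 1 transaction, not 4
D: A1 gives 2 transactions, not 4
E: A1 gives 2 transactions, not 4
C: all counts match (4,3,5)

Answer: C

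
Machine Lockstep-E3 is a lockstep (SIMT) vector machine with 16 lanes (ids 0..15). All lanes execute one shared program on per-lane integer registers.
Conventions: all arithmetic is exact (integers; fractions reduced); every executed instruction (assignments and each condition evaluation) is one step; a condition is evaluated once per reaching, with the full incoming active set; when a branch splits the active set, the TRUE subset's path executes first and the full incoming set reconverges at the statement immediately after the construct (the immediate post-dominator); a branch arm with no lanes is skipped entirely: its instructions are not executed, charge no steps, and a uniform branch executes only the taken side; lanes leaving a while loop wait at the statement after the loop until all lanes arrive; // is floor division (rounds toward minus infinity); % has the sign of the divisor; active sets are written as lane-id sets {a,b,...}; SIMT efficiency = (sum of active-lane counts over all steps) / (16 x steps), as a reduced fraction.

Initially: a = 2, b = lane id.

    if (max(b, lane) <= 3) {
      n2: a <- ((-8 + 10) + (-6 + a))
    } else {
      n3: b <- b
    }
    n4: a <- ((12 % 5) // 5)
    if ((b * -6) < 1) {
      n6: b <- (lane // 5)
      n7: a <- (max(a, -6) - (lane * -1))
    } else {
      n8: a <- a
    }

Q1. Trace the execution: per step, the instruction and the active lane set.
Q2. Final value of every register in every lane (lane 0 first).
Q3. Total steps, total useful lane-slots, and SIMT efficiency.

step 0: eval (max(b, lane) <= 3)     {0,1,2,3,4,5,6,7,8,9,10,11,12,13,14,15}
step 1: a <- ((-8 + 10) + (-6 + a))  {0,1,2,3}
step 2: b <- b                       {4,5,6,7,8,9,10,11,12,13,14,15}
step 3: a <- ((12 % 5) // 5)         {0,1,2,3,4,5,6,7,8,9,10,11,12,13,14,15}
step 4: eval ((b * -6) < 1)          {0,1,2,3,4,5,6,7,8,9,10,11,12,13,14,15}
step 5: b <- (lane // 5)             {0,1,2,3,4,5,6,7,8,9,10,11,12,13,14,15}
step 6: a <- (max(a, -6) - (lane * -1)) {0,1,2,3,4,5,6,7,8,9,10,11,12,13,14,15}

Answer: 7 steps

a: 0,1,2,3,4,5,6,7,8,9,10,11,12,13,14,15
b: 0,0,0,0,0,1,1,1,1,1,2,2,2,2,2,3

steps = 7; useful = 96; efficiency = 96/112 = 6/7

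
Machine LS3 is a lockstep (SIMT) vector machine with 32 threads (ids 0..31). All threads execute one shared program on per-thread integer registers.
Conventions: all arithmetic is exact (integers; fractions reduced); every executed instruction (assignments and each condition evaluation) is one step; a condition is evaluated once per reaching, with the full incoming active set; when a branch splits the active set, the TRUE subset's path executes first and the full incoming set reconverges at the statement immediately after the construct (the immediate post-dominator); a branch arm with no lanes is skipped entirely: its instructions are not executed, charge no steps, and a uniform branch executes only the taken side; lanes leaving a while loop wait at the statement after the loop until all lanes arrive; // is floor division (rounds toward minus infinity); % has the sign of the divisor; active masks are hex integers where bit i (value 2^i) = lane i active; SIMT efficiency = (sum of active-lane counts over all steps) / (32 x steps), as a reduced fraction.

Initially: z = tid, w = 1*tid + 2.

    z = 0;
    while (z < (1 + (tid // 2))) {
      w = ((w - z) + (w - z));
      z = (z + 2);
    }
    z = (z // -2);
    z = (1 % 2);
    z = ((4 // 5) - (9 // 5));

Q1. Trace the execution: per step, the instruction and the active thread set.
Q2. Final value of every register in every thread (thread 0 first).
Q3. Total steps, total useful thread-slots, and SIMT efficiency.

step 0: z <- 0                       0xffffffff
step 1: eval (z < (1 + (tid // 2)))  0xffffffff
step 2: w <- ((w - z) + (w - z))     0xffffffff
step 3: z <- (z + 2)                 0xffffffff
step 4: eval (z < (1 + (tid // 2)))  0xffffffff
step 5: w <- ((w - z) + (w - z))     0xfffffff0
step 6: z <- (z + 2)                 0xfffffff0
step 7: eval (z < (1 + (tid // 2)))  0xfffffff0
step 8: w <- ((w - z) + (w - z))     0xffffff00
step 9: z <- (z + 2)                 0xffffff00
step 10: eval (z < (1 + (tid // 2)))  0xffffff00
step 11: w <- ((w - z) + (w - z))     0xfffff000
step 12: z <- (z + 2)                 0xfffff000
step 13: eval (z < (1 + (tid // 2)))  0xfffff000
step 14: w <- ((w - z) + (w - z))     0xffff0000
step 15: z <- (z + 2)                 0xffff0000
step 16: eval (z < (1 + (tid // 2)))  0xffff0000
step 17: w <- ((w - z) + (w - z))     0xfff00000
step 18: z <- (z + 2)                 0xfff00000
step 19: eval (z < (1 + (tid // 2)))  0xfff00000
step 20: w <- ((w - z) + (w - z))     0xff000000
step 21: z <- (z + 2)                 0xff000000
step 22: eval (z < (1 + (tid // 2)))  0xff000000
step 23: w <- ((w - z) + (w - z))     0xf0000000
step 24: z <- (z + 2)                 0xf0000000
step 25: eval (z < (1 + (tid // 2)))  0xf0000000
step 26: z <- (z // -2)               0xffffffff
step 27: z <- (1 % 2)                 0xffffffff
step 28: z <- ((4 // 5) - (9 // 5))   0xffffffff

Answer: 29 steps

z: -1,-1,-1,-1,-1,-1,-1,-1,-1,-1,-1,-1,-1,-1,-1,-1,-1,-1,-1,-1,-1,-1,-1,-1,-1,-1,-1,-1,-1,-1,-1,-1
w: 4,6,8,10,20,24,28,32,64,72,80,88,180,196,212,228,472,504,536,568,1180,1244,1308,1372,2848,2976,3104,3232,6692,6948,7204,7460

steps = 29; useful = 592; efficiency = 592/928 = 37/58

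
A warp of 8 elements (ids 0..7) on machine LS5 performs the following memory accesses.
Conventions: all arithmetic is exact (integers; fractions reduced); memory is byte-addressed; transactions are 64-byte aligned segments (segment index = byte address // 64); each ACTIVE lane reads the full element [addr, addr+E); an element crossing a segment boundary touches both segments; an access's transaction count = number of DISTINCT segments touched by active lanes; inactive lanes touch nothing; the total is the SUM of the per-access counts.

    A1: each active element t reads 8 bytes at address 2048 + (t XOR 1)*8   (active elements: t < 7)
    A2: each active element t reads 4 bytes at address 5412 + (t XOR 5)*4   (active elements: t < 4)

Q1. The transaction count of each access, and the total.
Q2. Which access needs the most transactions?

A1: 1 transaction
A2: 2 transactions

Answer: 1,2; total 3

Answer: A2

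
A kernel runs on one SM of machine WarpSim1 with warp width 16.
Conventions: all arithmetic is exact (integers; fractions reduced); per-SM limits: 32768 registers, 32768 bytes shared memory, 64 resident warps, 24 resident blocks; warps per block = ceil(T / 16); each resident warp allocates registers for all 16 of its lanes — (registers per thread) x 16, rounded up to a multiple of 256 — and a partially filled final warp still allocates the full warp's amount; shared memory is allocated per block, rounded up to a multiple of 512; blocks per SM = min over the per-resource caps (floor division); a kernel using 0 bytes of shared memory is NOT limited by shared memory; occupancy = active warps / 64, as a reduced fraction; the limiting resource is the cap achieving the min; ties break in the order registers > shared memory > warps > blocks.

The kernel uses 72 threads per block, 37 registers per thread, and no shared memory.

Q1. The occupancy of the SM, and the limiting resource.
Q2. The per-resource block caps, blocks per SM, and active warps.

Answer: occupancy 5/8, limited by registers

registers: 8 blocks
shared memory: no limit (kernel uses none)
warps: 12 blocks
blocks: 24 blocks

Answer: 8 blocks, 40 active warps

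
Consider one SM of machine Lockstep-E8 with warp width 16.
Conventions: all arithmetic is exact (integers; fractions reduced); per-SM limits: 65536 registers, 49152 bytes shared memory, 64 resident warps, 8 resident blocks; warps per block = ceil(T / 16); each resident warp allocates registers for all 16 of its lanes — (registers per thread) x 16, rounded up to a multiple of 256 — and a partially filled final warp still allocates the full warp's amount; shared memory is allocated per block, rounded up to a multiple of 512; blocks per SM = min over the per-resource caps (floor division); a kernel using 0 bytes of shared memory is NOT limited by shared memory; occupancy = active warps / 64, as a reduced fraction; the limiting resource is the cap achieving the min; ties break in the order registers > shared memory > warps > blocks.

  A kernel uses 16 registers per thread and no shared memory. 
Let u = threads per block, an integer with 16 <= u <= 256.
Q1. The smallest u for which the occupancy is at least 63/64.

Answer: u = 113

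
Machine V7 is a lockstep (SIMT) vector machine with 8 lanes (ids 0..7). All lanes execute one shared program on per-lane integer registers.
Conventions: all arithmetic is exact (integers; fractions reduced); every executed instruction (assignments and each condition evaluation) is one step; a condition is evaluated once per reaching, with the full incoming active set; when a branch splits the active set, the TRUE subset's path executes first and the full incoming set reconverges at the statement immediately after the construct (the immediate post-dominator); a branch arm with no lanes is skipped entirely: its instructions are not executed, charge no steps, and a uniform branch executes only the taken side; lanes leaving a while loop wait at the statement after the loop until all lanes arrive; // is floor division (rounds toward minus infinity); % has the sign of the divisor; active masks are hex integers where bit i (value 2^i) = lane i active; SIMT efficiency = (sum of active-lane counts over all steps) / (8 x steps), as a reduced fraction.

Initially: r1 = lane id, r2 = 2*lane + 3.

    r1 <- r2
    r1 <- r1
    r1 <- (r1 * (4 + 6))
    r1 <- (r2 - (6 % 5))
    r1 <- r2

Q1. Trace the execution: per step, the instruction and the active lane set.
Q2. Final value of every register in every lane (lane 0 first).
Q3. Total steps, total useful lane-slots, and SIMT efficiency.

step 0: r1 <- r2                     0xff
step 1: r1 <- r1                     0xff
step 2: r1 <- (r1 * (4 + 6))         0xff
step 3: r1 <- (r2 - (6 % 5))         0xff
step 4: r1 <- r2                     0xff

Answer: 5 steps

r1: 3,5,7,9,11,13,15,17
r2: 3,5,7,9,11,13,15,17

steps = 5; useful = 40; efficiency = 40/40 = 1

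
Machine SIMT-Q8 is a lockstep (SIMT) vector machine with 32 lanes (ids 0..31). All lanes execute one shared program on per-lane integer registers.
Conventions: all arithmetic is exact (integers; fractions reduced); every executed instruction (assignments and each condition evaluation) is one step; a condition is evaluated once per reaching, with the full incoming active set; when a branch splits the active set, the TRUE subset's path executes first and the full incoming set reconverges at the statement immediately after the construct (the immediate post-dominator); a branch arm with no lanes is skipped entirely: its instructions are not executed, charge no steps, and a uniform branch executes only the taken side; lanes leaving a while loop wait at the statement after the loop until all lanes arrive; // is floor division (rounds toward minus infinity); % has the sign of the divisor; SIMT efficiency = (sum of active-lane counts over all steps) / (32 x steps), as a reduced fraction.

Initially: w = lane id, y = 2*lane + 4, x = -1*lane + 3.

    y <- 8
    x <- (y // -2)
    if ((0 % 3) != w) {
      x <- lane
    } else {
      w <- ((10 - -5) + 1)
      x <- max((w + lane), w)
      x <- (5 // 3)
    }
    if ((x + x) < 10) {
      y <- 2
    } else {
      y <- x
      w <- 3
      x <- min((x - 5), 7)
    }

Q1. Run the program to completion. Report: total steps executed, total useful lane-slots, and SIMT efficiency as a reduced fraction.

Answer: 12 steps, 248 useful, 31/48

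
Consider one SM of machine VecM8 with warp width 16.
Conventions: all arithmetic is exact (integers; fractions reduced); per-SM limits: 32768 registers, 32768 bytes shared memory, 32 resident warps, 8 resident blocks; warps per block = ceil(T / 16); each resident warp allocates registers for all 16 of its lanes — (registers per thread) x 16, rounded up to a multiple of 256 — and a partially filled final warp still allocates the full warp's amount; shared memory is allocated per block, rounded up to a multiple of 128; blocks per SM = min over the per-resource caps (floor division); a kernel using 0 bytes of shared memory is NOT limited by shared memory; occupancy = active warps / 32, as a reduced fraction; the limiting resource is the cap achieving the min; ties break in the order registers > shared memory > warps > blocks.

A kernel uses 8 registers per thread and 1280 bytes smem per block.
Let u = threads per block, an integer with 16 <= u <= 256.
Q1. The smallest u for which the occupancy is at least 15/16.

Answer: u = 49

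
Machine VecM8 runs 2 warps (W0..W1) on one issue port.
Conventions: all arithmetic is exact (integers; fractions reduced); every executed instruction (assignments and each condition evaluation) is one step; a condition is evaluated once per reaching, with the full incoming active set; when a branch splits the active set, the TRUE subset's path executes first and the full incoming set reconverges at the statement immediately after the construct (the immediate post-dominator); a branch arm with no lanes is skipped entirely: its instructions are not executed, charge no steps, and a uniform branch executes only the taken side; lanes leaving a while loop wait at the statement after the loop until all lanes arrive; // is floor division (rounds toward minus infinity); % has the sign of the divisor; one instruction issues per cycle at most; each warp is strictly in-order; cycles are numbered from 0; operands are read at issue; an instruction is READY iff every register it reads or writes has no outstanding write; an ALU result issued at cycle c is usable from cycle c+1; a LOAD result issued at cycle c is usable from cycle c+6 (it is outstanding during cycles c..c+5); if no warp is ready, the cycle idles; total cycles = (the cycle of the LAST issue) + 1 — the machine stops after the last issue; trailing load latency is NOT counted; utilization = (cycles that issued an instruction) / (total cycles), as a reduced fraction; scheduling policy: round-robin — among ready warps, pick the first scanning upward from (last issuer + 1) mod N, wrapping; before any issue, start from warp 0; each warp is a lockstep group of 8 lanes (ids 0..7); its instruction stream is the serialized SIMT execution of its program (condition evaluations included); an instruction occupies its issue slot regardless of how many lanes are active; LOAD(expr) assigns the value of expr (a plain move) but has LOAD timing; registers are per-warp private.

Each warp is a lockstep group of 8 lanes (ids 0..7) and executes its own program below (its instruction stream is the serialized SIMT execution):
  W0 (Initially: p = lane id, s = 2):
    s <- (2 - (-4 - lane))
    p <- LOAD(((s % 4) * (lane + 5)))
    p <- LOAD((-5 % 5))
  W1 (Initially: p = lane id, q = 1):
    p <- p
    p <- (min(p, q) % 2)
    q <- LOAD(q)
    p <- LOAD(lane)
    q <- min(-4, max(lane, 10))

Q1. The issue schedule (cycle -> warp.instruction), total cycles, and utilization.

cycle 0: W0.I0
cycle 1: W1.I0
cycle 2: W0.I1
cycle 3: W1.I1
cycle 4: W1.I2
cycle 5: W1.I3
cycle 6: idle
cycle 7: idle
cycle 8: W0.I2
cycle 9: idle
cycle 10: W1.I4

Answer: 11 cycles, utilization 8/11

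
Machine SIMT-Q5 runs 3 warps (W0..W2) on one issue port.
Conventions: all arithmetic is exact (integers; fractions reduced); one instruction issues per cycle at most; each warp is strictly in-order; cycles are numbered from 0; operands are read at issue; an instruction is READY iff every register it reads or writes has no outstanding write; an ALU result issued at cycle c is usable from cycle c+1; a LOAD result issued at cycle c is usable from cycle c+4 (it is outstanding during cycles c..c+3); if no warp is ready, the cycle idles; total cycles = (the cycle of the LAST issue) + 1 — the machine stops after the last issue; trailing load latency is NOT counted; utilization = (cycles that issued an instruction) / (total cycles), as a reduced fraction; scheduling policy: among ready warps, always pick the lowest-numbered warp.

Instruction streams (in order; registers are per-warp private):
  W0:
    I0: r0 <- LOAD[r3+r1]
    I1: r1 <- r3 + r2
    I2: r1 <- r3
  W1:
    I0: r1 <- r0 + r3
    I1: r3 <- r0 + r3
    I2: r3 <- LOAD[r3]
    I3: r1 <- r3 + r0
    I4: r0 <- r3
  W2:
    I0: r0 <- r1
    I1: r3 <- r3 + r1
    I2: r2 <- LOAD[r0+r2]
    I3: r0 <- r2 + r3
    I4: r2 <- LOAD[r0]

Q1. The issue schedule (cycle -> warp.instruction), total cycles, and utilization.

cycle 0: W0.I0
cycle 1: W0.I1
cycle 2: W0.I2
cycle 3: W1.I0
cycle 4: W1.I1
cycle 5: W1.I2
cycle 6: W2.I0
cycle 7: W2.I1
cycle 8: W2.I2
cycle 9: W1.I3
cycle 10: W1.I4
cycle 11: idle
cycle 12: W2.I3
cycle 13: W2.I4

Answer: 14 cycles, utilization 13/14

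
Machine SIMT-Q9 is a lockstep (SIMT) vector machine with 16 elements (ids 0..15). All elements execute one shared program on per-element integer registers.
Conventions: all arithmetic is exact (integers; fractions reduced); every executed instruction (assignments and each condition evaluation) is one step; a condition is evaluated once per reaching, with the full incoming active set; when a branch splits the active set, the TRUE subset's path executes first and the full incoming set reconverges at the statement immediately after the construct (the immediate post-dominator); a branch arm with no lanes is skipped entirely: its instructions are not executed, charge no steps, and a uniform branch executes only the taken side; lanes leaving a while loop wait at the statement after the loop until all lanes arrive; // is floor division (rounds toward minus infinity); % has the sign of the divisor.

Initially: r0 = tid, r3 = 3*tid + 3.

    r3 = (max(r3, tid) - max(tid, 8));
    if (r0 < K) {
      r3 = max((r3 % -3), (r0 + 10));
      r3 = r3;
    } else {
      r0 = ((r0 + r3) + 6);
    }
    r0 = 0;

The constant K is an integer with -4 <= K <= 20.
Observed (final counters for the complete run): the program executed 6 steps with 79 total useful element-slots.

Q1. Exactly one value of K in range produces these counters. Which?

Answer: K = 15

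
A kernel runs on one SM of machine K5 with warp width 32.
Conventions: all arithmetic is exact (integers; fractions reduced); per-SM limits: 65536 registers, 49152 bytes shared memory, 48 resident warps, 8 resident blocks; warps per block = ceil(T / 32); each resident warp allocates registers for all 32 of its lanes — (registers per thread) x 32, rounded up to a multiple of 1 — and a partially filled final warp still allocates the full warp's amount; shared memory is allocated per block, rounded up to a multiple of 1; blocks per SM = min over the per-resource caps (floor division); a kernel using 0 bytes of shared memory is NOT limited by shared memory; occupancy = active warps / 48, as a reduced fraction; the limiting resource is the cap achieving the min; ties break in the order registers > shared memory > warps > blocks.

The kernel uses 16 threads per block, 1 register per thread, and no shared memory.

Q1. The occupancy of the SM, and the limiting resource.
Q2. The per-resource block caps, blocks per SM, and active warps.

Answer: occupancy 1/6, limited by blocks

registers: 2048 blocks
shared memory: no limit (kernel uses none)
warps: 48 blocks
blocks: 8 blocks

Answer: 8 blocks, 8 active warps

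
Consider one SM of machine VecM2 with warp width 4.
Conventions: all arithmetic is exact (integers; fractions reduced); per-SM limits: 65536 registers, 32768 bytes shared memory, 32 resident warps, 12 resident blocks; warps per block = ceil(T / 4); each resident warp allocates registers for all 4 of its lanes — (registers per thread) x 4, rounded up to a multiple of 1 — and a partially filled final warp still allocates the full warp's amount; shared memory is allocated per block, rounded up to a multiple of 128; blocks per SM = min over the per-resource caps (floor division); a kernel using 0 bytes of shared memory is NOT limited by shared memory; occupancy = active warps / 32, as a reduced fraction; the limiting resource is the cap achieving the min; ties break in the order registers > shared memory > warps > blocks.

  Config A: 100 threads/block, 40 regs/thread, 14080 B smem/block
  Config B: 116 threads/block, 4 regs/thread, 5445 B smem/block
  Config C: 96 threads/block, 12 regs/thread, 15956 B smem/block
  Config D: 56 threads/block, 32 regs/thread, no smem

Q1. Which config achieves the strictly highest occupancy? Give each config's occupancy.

occupancies: A 25/32, B 29/32, C 3/4, D 7/8

Answer: B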